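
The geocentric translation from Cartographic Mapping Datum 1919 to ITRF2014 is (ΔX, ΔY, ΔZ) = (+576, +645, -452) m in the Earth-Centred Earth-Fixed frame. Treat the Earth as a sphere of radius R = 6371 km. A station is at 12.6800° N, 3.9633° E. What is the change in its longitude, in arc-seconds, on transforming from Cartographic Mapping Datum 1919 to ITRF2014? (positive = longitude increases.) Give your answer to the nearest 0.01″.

sin φ = 0.219506, cos φ = 0.975611, sin λ = 0.069117, cos λ = 0.997609.
East component: ΔE = −sin λ·ΔX + cos λ·ΔY = −(0.069117)(576) + (0.997609)(645) = 603.65 m.
1° of latitude spans πR/180 = 111195 m; at latitude φ, 1° of longitude spans that × cos φ = 108483.0 m, so Δλ = 603.65 / 108483.0 × 3600 = 20.032″.

Δλ = 20.03″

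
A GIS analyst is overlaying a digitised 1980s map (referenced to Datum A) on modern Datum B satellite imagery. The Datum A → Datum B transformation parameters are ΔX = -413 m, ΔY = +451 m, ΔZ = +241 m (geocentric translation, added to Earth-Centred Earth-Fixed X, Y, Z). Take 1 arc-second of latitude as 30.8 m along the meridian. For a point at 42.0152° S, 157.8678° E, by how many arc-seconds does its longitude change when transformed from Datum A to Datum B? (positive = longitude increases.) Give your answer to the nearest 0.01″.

Δλ = -11.46″

sin φ = -0.669328, cos φ = 0.742967, sin λ = 0.376745, cos λ = -0.926317.
East component: ΔE = −sin λ·ΔX + cos λ·ΔY = −(0.376745)(-413) + (-0.926317)(451) = -262.17 m.
1° of latitude spans 3600 × 30.80 = 110880 m; at latitude φ, 1° of longitude spans that × cos φ = 82380.2 m, so Δλ = -262.17 / 82380.2 × 3600 = -11.457″.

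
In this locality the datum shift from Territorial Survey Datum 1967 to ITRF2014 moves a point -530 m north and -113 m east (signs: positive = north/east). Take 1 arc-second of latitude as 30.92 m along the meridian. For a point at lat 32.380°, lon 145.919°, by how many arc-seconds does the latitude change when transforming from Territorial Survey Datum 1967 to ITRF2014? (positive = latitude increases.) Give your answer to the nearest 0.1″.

Δφ = -17.1″

1″ of latitude = 30.92 m, so Δφ = -530.0 / 30.92 = -17.141″.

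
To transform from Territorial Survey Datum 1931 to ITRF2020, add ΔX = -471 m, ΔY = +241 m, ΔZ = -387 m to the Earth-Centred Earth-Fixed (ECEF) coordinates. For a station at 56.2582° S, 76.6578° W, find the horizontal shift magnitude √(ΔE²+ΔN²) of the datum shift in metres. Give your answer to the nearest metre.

642 m

At φ = -56.2582°, λ = -76.6578°: sin φ = -0.831549, cos φ = 0.555451, sin λ = -0.973009, cos λ = 0.230766.
ΔE = −sin λ·ΔX + cos λ·ΔY = −(-0.973009)·(-471) + (0.230766)·(241) = -402.67 m.
ΔN = −sin φ cos λ·ΔX − sin φ sin λ·ΔY + cos φ·ΔZ = −(-0.831549)(0.230766)(-471) − (-0.831549)(-0.973009)(241) + (0.555451)(-387) = -500.34 m.
Horizontal magnitude = √(ΔE² + ΔN²) = √((-402.67)² + (-500.34)²) = 642.25 m.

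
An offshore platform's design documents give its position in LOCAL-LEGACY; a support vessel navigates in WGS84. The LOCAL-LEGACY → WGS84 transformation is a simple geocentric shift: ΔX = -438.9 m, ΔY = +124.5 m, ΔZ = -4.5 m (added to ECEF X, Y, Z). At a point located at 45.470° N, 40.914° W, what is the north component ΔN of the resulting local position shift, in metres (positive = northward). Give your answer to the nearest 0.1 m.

ΔN = 291.4 m

The local north axis is (−sin φ cos λ, −sin φ sin λ, cos φ), giving ΔN = 236.445 + 58.127 − 3.156 = 291.42 m.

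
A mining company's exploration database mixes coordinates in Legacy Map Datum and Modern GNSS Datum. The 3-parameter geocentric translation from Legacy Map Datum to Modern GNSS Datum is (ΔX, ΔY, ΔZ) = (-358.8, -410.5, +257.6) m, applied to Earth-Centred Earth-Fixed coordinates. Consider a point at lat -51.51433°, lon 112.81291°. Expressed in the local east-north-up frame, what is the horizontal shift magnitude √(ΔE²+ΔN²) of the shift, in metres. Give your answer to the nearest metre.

At φ = -51.51433°, λ = 112.81291°: sin φ = -0.782764, cos φ = 0.622319, sin λ = 0.921776, cos λ = -0.387723.
ΔE = −sin λ·ΔX + cos λ·ΔY = −(0.921776)·(-358.8) + (-0.387723)·(-410.5) = 489.89 m.
ΔN = −sin φ cos λ·ΔX − sin φ sin λ·ΔY + cos φ·ΔZ = −(-0.782764)(-0.387723)(-358.8) − (-0.782764)(0.921776)(-410.5) + (0.622319)(257.6) = -26.99 m.
Horizontal magnitude = √(ΔE² + ΔN²) = √(489.89² + (-26.99)²) = 490.64 m.

491 m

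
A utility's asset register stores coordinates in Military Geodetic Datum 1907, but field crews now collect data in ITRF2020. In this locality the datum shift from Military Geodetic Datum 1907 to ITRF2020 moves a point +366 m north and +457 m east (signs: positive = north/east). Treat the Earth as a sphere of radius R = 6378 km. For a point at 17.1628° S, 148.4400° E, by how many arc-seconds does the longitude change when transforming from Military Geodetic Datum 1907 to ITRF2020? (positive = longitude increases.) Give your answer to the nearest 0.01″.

At latitude -17.1628°, cos φ = 0.955470.
One radian of longitude at latitude φ spans R cos φ, so Δλ = ΔE / (R cos φ) = 457.0 / (6378000 × 0.955470) = 7.4992e-05 rad = 15.468″.

Δλ = 15.47″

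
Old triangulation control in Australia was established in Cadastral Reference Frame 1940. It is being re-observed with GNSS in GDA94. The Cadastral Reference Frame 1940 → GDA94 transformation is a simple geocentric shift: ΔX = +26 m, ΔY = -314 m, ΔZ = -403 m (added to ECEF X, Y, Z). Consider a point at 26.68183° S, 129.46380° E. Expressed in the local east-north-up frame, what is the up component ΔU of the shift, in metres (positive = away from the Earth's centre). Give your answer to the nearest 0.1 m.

ΔU = -50.4 m

The local up (radial) axis is (cos φ cos λ, cos φ sin λ, sin φ), giving ΔU = -14.766 − 216.602 + 180.961 = -50.41 m.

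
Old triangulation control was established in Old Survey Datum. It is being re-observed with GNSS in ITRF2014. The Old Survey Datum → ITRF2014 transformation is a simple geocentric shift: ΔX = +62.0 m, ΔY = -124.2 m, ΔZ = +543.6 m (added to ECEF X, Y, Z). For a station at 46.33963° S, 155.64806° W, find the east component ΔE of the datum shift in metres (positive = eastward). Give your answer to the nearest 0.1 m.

ΔE = 138.7 m

The local east axis at (φ, λ) is (−sin λ, cos λ, 0), so ΔE = −sin(-155.64806°)·62.0 + cos(-155.64806°)·(-124.2) = 138.72 m.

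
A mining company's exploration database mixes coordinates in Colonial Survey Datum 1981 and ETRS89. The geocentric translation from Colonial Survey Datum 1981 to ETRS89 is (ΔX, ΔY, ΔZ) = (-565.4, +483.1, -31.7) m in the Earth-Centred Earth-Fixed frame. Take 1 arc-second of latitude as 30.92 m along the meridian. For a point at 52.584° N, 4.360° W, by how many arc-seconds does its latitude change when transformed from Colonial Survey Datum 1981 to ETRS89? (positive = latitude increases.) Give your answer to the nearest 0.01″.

Δφ = 14.80″

sin φ = 0.794245, cos φ = 0.607598, sin λ = -0.076023, cos λ = 0.997106.
North component: ΔN = −sin φ cos λ·ΔX − sin φ sin λ·ΔY + cos φ·ΔZ = −(0.794245)(0.997106)(-565.4) − (0.794245)(-0.076023)(483.1) + (0.607598)(-31.7) = 457.68 m.
1° of latitude spans 3600 × 30.92 = 111312 m, so Δφ = 457.68 / 111312 × 3600 = 14.802″.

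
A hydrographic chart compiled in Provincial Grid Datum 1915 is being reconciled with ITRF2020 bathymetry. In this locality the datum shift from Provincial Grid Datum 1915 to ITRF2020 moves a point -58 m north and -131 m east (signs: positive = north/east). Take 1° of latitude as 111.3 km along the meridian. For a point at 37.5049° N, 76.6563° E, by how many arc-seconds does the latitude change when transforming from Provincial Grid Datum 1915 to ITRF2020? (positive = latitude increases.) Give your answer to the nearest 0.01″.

Δφ = -1.88″

1° of latitude = 111.3 km, so Δφ = -58.0 / 111300 = -0.0005211° = -1.876″.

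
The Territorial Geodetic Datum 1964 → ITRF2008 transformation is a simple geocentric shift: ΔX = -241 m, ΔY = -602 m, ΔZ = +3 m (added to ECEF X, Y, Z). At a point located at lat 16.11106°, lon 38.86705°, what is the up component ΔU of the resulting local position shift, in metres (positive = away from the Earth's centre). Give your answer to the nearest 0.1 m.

ΔU = -542.4 m

The local up (radial) axis is (cos φ cos λ, cos φ sin λ, sin φ), giving ΔU = -180.274 − 362.928 + 0.833 = -542.37 m.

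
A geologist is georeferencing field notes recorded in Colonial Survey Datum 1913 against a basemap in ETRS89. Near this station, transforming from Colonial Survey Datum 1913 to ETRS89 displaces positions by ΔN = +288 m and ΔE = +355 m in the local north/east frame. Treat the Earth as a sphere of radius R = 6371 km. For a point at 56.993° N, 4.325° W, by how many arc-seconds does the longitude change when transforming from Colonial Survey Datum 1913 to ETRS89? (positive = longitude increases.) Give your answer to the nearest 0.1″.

At latitude 56.993°, cos φ = 0.544741.
One radian of longitude at latitude φ spans R cos φ, so Δλ = ΔE / (R cos φ) = 355.0 / (6371000 × 0.544741) = 1.0229e-04 rad = 21.099″.

Δλ = 21.1″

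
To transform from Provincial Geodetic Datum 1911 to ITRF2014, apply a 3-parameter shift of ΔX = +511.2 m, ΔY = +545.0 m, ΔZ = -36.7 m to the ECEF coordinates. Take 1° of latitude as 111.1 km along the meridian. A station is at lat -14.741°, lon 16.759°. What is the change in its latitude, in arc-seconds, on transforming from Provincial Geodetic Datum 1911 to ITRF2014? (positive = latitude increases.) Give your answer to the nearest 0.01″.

sin φ = -0.254450, cos φ = 0.967086, sin λ = 0.288347, cos λ = 0.957526.
North component: ΔN = −sin φ cos λ·ΔX − sin φ sin λ·ΔY + cos φ·ΔZ = −(-0.254450)(0.957526)(511.2) − (-0.254450)(0.288347)(545.0) + (0.967086)(-36.7) = 129.04 m.
1° of latitude spans 111100 m, so Δφ = 129.04 / 111100 × 3600 = 4.181″.

Δφ = 4.18″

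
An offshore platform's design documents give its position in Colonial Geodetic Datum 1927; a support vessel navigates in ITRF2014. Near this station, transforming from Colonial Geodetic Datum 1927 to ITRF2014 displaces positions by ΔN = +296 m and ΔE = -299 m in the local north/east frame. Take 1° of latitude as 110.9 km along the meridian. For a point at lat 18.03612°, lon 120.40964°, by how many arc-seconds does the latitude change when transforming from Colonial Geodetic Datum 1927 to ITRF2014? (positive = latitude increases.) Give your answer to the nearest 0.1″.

Δφ = 9.6″

1° of latitude = 110.9 km, so Δφ = 296.0 / 110900 = 0.0026691° = 9.609″.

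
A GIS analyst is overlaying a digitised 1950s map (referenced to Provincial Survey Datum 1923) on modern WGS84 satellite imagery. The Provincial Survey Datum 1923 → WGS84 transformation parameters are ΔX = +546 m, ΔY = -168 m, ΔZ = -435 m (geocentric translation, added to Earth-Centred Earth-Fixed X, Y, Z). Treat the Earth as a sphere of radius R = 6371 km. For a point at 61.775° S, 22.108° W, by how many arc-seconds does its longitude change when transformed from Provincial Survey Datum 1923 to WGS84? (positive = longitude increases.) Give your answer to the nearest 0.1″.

sin φ = -0.881097, cos φ = 0.472935, sin λ = -0.376354, cos λ = 0.926476.
East component: ΔE = −sin λ·ΔX + cos λ·ΔY = −(-0.376354)(546) + (0.926476)(-168) = 49.84 m.
1° of latitude spans πR/180 = 111195 m; at latitude φ, 1° of longitude spans that × cos φ = 52588.0 m, so Δλ = 49.84 / 52588.0 × 3600 = 3.412″.

Δλ = 3.4″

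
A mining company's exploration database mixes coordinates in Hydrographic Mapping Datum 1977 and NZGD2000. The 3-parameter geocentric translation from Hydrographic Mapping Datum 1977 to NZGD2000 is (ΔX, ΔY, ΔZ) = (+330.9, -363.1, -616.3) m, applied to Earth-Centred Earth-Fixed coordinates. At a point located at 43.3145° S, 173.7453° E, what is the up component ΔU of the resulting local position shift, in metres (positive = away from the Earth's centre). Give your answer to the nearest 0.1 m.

At φ = -43.3145°, λ = 173.7453°: sin φ = -0.686003, cos φ = 0.727599, sin λ = 0.108948, cos λ = -0.994047.
ΔU = cos φ cos λ·ΔX + cos φ sin λ·ΔY + sin φ·ΔZ = (0.727599)(-0.994047)(330.9) + (0.727599)(0.108948)(-363.1) + (-0.686003)(-616.3) = 154.67 m.

ΔU = 154.7 m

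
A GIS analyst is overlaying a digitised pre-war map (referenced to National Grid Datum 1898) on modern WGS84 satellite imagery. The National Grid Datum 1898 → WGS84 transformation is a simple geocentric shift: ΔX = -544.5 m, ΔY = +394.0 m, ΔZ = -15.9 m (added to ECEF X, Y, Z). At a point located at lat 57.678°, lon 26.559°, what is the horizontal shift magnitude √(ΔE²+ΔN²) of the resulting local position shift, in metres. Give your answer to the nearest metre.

The local east axis at (φ, λ) is (−sin λ, cos λ, 0), so ΔE = −sin(26.559°)·(-544.5) + cos(26.559°)·394.0 = 595.88 m.
The local north axis is (−sin φ cos λ, −sin φ sin λ, cos φ), giving ΔN = 411.577 − 148.869 − 8.501 = 254.21 m.
Horizontal magnitude = √(ΔE² + ΔN²) = √(595.88² + 254.21²) = 647.84 m.

648 m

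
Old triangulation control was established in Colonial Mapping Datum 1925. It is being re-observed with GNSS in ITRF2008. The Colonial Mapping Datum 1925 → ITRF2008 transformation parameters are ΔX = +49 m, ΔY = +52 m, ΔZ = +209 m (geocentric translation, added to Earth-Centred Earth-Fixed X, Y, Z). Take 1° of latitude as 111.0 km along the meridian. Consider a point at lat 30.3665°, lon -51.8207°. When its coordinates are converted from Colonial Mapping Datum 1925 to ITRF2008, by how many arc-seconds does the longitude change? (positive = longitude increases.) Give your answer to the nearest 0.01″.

Δλ = 2.66″

sin φ = 0.505529, cos φ = 0.862809, sin λ = -0.786080, cos λ = 0.618124.
East component: ΔE = −sin λ·ΔX + cos λ·ΔY = −(-0.786080)(49) + (0.618124)(52) = 70.66 m.
1° of latitude spans 111000 m; at latitude φ, 1° of longitude spans that × cos φ = 95771.8 m, so Δλ = 70.66 / 95771.8 × 3600 = 2.656″.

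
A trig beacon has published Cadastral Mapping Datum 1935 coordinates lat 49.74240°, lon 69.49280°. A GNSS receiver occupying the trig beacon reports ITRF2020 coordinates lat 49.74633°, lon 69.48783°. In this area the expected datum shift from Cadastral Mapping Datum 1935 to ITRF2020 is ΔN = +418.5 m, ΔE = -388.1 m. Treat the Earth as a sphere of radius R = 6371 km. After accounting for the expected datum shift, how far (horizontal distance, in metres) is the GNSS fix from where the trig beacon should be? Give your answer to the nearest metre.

36 m

Observed coordinate differences: Δφ = +0.00393°, Δλ = -0.00497°.
Converting to metres (1° lat = 111195 m, cos φ = 0.646225): observed ΔN = 437.0 m, observed ΔE = -357.1 m.
Subtracting the expected shift leaves a residual of 437.0 − (418.5) = 18.5 m north and -357.1 − (-388.1) = 31.0 m east.
Residual distance = √(18.5² + 31.0²) = 36.1 m.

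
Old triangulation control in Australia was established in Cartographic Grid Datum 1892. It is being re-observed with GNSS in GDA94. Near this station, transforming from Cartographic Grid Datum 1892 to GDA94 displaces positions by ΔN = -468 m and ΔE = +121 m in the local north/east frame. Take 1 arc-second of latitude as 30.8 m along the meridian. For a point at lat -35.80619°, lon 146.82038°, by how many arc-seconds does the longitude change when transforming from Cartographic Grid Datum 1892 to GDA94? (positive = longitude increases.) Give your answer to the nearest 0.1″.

At latitude -35.80619°, cos φ = 0.811001.
1″ of longitude at this latitude = 30.80 × cos φ = 24.9788 m, so Δλ = 121.0 / 24.9788 = 4.844″.

Δλ = 4.8″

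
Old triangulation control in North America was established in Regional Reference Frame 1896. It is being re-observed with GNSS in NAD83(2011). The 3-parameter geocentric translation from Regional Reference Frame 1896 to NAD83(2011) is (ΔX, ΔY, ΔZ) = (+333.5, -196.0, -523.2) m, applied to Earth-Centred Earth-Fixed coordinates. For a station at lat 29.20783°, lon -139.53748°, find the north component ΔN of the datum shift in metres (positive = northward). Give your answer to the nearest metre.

ΔN = -395 m

The local north axis is (−sin φ cos λ, −sin φ sin λ, cos φ), giving ΔN = 123.818 − 62.068 − 456.678 = -394.93 m.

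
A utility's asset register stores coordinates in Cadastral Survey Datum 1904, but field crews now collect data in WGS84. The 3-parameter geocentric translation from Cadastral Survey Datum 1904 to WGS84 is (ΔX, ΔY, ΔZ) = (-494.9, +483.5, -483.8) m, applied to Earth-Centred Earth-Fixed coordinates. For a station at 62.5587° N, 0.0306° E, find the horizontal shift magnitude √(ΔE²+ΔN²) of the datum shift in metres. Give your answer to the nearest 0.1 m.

529.8 m

The local east axis at (φ, λ) is (−sin λ, cos λ, 0), so ΔE = −sin(0.0306°)·(-494.9) + cos(0.0306°)·483.5 = 483.76 m.
The local north axis is (−sin φ cos λ, −sin φ sin λ, cos φ), giving ΔN = 439.215 − 0.229 − 222.954 = 216.03 m.
Horizontal magnitude = √(ΔE² + ΔN²) = √(483.76² + 216.03²) = 529.81 m.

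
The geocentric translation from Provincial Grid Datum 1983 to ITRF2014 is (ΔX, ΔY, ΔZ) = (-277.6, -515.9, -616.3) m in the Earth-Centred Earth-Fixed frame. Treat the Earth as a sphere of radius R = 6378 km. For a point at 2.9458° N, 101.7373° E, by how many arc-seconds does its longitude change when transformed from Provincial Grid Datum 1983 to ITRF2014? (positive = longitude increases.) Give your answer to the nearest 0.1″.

Δλ = 12.2″

sin φ = 0.051391, cos φ = 0.998679, sin λ = 0.979091, cos λ = -0.203425.
East component: ΔE = −sin λ·ΔX + cos λ·ΔY = −(0.979091)(-277.6) + (-0.203425)(-515.9) = 376.74 m.
1° of latitude spans πR/180 = 111317 m; at latitude φ, 1° of longitude spans that × cos φ = 111170.0 m, so Δλ = 376.74 / 111170.0 × 3600 = 12.200″.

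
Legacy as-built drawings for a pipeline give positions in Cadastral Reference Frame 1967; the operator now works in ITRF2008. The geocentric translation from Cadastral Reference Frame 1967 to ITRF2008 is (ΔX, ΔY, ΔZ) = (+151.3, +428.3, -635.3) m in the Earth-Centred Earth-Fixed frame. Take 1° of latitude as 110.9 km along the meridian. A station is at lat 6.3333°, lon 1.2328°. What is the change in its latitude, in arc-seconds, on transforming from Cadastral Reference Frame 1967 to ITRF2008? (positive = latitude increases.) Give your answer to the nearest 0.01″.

Δφ = -21.07″

sin φ = 0.110312, cos φ = 0.993897, sin λ = 0.021515, cos λ = 0.999769.
North component: ΔN = −sin φ cos λ·ΔX − sin φ sin λ·ΔY + cos φ·ΔZ = −(0.110312)(0.999769)(151.3) − (0.110312)(0.021515)(428.3) + (0.993897)(-635.3) = -649.13 m.
1° of latitude spans 110900 m, so Δφ = -649.13 / 110900 × 3600 = -21.072″.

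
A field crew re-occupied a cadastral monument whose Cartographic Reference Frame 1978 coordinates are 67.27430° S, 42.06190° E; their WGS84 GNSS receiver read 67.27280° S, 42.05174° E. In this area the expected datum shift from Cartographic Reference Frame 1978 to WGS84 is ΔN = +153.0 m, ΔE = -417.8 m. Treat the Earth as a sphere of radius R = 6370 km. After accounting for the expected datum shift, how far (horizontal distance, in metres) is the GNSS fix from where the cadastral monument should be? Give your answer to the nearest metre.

Observed coordinate differences: Δφ = +0.00150°, Δλ = -0.01016°.
Converting to metres (1° lat = 111177 m, cos φ = 0.386320): observed ΔN = 166.8 m, observed ΔE = -436.4 m.
Subtracting the expected shift leaves a residual of 166.8 − (153.0) = 13.8 m north and -436.4 − (-417.8) = -18.6 m east.
Residual distance = √(13.8² + (-18.6)²) = 23.1 m.

23 m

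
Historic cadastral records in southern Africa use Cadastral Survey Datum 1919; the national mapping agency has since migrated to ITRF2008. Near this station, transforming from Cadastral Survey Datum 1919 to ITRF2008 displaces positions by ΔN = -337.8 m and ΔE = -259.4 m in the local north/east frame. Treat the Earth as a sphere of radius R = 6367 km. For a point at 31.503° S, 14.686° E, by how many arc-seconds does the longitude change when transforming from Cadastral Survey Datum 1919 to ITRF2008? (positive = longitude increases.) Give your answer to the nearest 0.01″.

Δλ = -9.86″

At latitude -31.503°, cos φ = 0.852613.
One radian of longitude at latitude φ spans R cos φ, so Δλ = ΔE / (R cos φ) = -259.4 / (6367000 × 0.852613) = -4.7784e-05 rad = -9.856″.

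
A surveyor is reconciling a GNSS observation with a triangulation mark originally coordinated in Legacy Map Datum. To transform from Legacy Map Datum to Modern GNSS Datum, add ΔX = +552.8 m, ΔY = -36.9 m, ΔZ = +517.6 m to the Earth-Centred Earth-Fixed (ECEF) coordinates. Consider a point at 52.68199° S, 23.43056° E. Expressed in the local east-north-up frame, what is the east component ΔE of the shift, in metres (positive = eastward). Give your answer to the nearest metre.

ΔE = -254 m

The local east axis at (φ, λ) is (−sin λ, cos λ, 0), so ΔE = −sin(23.43056°)·552.8 + cos(23.43056°)·(-36.9) = -253.67 m.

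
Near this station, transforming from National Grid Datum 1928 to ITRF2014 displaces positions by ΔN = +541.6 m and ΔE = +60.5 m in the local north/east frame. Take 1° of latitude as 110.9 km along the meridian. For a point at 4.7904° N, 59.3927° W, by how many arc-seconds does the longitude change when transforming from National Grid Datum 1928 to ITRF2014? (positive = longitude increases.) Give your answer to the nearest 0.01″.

At latitude 4.7904°, cos φ = 0.996507.
1° of longitude at this latitude = 110.9 × cos φ = 110.51 km, so Δλ = 60.5 / 110512.6 = 0.0005474° = 1.971″.

Δλ = 1.97″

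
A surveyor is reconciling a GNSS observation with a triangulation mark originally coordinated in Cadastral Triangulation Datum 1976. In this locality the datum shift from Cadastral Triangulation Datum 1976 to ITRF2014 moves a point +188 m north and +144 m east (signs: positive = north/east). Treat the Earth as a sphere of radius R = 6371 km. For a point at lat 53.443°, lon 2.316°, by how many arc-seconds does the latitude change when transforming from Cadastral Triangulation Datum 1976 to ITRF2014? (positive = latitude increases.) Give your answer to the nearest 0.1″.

On a sphere of radius R, 1 rad of latitude = R, so Δφ = ΔN / R = 188.0 / 6371000 = 2.9509e-05 rad = 6.087″.

Δφ = 6.1″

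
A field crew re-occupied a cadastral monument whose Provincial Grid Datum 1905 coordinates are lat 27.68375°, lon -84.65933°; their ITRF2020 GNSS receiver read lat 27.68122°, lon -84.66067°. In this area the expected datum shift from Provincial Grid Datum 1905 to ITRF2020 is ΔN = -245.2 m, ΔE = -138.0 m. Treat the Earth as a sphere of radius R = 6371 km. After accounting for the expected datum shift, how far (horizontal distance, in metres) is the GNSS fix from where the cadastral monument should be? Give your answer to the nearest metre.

37 m

Observed coordinate differences: Δφ = -0.00253°, Δλ = -0.00134°.
Converting to metres (1° lat = 111195 m, cos φ = 0.885525): observed ΔN = -281.3 m, observed ΔE = -131.9 m.
Subtracting the expected shift leaves a residual of -281.3 − (-245.2) = -36.1 m north and -131.9 − (-138.0) = 6.1 m east.
Residual distance = √((-36.1)² + 6.1²) = 36.6 m.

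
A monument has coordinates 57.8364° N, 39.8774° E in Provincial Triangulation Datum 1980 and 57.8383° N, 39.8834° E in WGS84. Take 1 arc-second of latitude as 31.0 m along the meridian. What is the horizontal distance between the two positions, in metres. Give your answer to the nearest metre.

415 m

Δφ = 57.8383° − 57.8364° = +0.0019°; Δλ = 39.8834° − 39.8774° = +0.0060°.
1° of latitude = 3600 × 31.00 = 111600 m.
ΔN = Δφ × 111600 = 212.0 m; ΔE = Δλ × 111600 × cos(57.8364°) = +0.0060 × 111600 × 0.532339 = 356.5 m.
Distance = √(ΔE² + ΔN²) = √(356.5² + 212.0²) = 414.8 m.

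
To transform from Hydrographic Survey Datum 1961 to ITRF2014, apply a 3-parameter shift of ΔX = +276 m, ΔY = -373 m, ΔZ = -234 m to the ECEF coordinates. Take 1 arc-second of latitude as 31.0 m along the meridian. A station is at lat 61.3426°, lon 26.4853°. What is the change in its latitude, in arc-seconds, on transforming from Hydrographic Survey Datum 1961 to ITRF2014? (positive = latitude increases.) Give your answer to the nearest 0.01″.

sin φ = 0.877503, cos φ = 0.479571, sin λ = 0.445968, cos λ = 0.895049.
North component: ΔN = −sin φ cos λ·ΔX − sin φ sin λ·ΔY + cos φ·ΔZ = −(0.877503)(0.895049)(276) − (0.877503)(0.445968)(-373) + (0.479571)(-234) = -183.02 m.
1° of latitude spans 3600 × 31.00 = 111600 m, so Δφ = -183.02 / 111600 × 3600 = -5.904″.

Δφ = -5.90″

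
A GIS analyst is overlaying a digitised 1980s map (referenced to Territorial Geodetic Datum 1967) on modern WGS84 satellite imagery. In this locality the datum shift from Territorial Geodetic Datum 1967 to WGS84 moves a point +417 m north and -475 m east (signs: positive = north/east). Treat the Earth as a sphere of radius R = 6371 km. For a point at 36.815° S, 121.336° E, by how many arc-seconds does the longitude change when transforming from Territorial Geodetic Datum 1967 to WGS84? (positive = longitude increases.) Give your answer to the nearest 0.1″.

Δλ = -19.2″

At latitude -36.815°, cos φ = 0.800575.
One radian of longitude at latitude φ spans R cos φ, so Δλ = ΔE / (R cos φ) = -475.0 / (6371000 × 0.800575) = -9.3129e-05 rad = -19.209″.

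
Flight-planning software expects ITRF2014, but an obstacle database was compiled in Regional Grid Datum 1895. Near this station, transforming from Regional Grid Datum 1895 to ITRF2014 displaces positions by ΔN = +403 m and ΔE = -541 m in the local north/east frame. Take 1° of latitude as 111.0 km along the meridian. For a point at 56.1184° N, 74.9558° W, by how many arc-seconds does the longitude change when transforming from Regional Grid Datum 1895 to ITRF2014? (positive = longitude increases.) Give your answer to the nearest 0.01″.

Δλ = -31.47″

At latitude 56.1184°, cos φ = 0.557479.
1° of longitude at this latitude = 111.0 × cos φ = 61.88 km, so Δλ = -541.0 / 61880.1 = -0.0087427° = -31.474″.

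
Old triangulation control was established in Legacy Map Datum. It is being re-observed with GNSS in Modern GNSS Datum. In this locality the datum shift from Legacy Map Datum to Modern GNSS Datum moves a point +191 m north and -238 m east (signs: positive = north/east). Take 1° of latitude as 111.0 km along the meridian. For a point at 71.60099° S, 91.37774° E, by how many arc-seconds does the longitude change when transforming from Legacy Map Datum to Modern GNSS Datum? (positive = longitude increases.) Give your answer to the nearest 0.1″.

Δλ = -24.5″

At latitude -71.60099°, cos φ = 0.315633.
1° of longitude at this latitude = 111.0 × cos φ = 35.04 km, so Δλ = -238.0 / 35035.2 = -0.0067932° = -24.455″.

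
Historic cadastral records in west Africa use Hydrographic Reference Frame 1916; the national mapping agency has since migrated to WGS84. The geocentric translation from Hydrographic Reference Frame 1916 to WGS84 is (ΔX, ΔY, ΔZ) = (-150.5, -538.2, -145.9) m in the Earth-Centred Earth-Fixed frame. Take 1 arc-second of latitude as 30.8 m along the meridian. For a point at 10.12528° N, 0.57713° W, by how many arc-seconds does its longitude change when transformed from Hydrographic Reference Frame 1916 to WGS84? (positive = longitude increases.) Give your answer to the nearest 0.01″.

sin φ = 0.175801, cos φ = 0.984426, sin λ = -0.010073, cos λ = 0.999949.
East component: ΔE = −sin λ·ΔX + cos λ·ΔY = −(-0.010073)(-150.5) + (0.999949)(-538.2) = -539.69 m.
1° of latitude spans 3600 × 30.80 = 110880 m; at latitude φ, 1° of longitude spans that × cos φ = 109153.1 m, so Δλ = -539.69 / 109153.1 × 3600 = -17.800″.

Δλ = -17.80″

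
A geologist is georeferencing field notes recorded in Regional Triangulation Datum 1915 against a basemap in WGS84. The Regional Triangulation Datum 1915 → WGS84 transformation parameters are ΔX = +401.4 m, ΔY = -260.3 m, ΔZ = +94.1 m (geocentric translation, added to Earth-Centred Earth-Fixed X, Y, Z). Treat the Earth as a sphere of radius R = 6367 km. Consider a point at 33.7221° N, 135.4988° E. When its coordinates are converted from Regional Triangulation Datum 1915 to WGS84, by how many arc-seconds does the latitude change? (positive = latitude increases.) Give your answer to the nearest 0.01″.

Δφ = 10.97″

sin φ = 0.555165, cos φ = 0.831740, sin λ = 0.700924, cos λ = -0.713236.
North component: ΔN = −sin φ cos λ·ΔX − sin φ sin λ·ΔY + cos φ·ΔZ = −(0.555165)(-0.713236)(401.4) − (0.555165)(0.700924)(-260.3) + (0.831740)(94.1) = 338.50 m.
1° of latitude spans πR/180 = 111125 m, so Δφ = 338.50 / 111125 × 3600 = 10.966″.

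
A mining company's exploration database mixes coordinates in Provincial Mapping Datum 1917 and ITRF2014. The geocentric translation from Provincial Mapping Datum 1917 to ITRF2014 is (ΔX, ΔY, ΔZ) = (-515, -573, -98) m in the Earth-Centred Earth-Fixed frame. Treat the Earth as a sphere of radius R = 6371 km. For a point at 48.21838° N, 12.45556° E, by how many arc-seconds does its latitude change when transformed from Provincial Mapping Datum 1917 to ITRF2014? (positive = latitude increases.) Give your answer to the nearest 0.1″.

sin φ = 0.745690, cos φ = 0.666293, sin λ = 0.215682, cos λ = 0.976464.
North component: ΔN = −sin φ cos λ·ΔX − sin φ sin λ·ΔY + cos φ·ΔZ = −(0.745690)(0.976464)(-515) − (0.745690)(0.215682)(-573) + (0.666293)(-98) = 401.85 m.
1° of latitude spans πR/180 = 111195 m, so Δφ = 401.85 / 111195 × 3600 = 13.010″.

Δφ = 13.0″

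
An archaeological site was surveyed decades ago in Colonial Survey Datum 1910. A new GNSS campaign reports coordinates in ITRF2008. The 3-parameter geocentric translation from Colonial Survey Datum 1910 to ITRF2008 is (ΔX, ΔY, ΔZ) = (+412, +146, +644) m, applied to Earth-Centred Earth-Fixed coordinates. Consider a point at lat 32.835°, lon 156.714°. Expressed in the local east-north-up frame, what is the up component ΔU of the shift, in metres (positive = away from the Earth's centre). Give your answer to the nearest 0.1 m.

The local up (radial) axis is (cos φ cos λ, cos φ sin λ, sin φ), giving ΔU = -317.978 + 48.496 + 349.191 = 79.71 m.

ΔU = 79.7 m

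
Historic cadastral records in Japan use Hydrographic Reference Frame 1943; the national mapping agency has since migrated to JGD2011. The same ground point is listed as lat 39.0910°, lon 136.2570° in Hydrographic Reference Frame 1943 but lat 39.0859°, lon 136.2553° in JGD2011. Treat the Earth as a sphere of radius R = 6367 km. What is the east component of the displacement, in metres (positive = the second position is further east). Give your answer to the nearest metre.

ΔE = -147 m

Δφ = 39.0859° − 39.0910° = -0.0051°; Δλ = 136.2553° − 136.2570° = -0.0017°.
1° along a meridian = πR/180 = 111125 m.
ΔN = Δφ × 111125 = -566.7 m; ΔE = Δλ × 111125 × cos(39.0910°) = -0.0017 × 111125 × 0.776145 = -146.6 m.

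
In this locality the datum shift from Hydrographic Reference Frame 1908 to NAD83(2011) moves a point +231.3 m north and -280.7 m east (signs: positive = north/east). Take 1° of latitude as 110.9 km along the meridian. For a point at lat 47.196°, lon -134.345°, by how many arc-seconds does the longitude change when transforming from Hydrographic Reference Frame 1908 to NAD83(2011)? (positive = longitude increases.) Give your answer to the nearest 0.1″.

Δλ = -13.4″

At latitude 47.196°, cos φ = 0.679493.
1° of longitude at this latitude = 110.9 × cos φ = 75.36 km, so Δλ = -280.7 / 75355.7 = -0.0037250° = -13.410″.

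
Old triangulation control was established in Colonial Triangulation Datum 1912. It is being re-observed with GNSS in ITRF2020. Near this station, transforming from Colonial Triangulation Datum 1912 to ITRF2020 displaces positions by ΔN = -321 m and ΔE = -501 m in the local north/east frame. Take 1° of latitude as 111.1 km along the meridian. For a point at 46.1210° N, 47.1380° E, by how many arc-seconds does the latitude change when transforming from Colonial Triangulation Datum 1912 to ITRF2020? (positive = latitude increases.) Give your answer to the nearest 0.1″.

Δφ = -10.4″

1° of latitude = 111.1 km, so Δφ = -321.0 / 111100 = -0.0028893° = -10.401″.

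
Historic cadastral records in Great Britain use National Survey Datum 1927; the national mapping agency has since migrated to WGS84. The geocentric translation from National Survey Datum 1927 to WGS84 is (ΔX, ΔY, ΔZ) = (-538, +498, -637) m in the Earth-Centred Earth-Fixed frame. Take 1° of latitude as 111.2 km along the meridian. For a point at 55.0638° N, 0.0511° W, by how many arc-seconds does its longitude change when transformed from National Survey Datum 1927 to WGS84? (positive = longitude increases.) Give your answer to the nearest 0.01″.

sin φ = 0.819790, cos φ = 0.572664, sin λ = -0.000892, cos λ = 1.000000.
East component: ΔE = −sin λ·ΔX + cos λ·ΔY = −(-0.000892)(-538) + (1.000000)(498) = 497.52 m.
1° of latitude spans 111200 m; at latitude φ, 1° of longitude spans that × cos φ = 63680.2 m, so Δλ = 497.52 / 63680.2 × 3600 = 28.126″.

Δλ = 28.13″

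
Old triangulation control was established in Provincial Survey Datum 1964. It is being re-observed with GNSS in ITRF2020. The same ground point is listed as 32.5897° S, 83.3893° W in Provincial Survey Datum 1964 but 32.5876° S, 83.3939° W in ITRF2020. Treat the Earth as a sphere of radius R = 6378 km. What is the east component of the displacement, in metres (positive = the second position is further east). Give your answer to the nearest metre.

Δφ = -32.5876° − -32.5897° = +0.0021°; Δλ = -83.3939° − -83.3893° = -0.0046°.
1° along a meridian = πR/180 = 111317 m.
ΔN = Δφ × 111317 = 233.8 m; ΔE = Δλ × 111317 × cos(-32.5897°) = -0.0046 × 111317 × 0.842549 = -431.4 m.

ΔE = -431 m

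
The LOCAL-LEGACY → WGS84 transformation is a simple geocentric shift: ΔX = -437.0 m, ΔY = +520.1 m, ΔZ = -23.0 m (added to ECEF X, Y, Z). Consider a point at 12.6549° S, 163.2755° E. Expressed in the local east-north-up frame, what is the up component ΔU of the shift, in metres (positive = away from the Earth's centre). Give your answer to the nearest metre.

At φ = -12.6549°, λ = 163.2755°: sin φ = -0.219078, cos φ = 0.975707, sin λ = 0.287770, cos λ = -0.957700.
ΔU = cos φ cos λ·ΔX + cos φ sin λ·ΔY + sin φ·ΔZ = (0.975707)(-0.957700)(-437.0) + (0.975707)(0.287770)(520.1) + (-0.219078)(-23.0) = 559.42 m.

ΔU = 559 m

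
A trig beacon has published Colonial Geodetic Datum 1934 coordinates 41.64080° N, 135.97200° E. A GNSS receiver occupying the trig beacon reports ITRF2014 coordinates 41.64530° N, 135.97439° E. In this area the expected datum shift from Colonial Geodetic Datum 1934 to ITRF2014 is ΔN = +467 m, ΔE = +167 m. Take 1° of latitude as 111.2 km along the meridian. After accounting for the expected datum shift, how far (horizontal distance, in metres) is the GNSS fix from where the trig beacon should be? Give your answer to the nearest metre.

46 m

Observed coordinate differences: Δφ = +0.00450°, Δλ = +0.00239°.
Converting to metres (1° lat = 111200 m, cos φ = 0.747325): observed ΔN = 500.4 m, observed ΔE = 198.6 m.
Subtracting the expected shift leaves a residual of 500.4 − (467) = 33.4 m north and 198.6 − (167) = 31.6 m east.
Residual distance = √(33.4² + 31.6²) = 46.0 m.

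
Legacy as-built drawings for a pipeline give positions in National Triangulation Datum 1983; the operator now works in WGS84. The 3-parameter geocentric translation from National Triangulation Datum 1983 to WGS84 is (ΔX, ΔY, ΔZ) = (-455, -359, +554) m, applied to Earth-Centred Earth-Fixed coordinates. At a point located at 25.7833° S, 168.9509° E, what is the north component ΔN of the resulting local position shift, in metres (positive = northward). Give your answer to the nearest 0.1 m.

ΔN = 663.2 m

At φ = -25.7833°, λ = 168.9509°: sin φ = -0.434969, cos φ = 0.900446, sin λ = 0.191650, cos λ = -0.981463.
ΔN = −sin φ cos λ·ΔX − sin φ sin λ·ΔY + cos φ·ΔZ = −(-0.434969)(-0.981463)(-455) − (-0.434969)(0.191650)(-359) + (0.900446)(554) = 663.16 m.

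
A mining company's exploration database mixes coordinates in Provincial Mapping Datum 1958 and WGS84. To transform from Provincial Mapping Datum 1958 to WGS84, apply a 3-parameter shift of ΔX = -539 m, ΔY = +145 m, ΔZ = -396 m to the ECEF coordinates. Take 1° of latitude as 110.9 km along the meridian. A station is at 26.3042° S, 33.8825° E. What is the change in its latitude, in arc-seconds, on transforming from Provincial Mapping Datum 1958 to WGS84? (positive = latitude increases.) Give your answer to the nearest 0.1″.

Δφ = -16.8″

sin φ = -0.443137, cos φ = 0.896454, sin λ = 0.557492, cos λ = 0.830183.
North component: ΔN = −sin φ cos λ·ΔX − sin φ sin λ·ΔY + cos φ·ΔZ = −(-0.443137)(0.830183)(-539) − (-0.443137)(0.557492)(145) + (0.896454)(-396) = -517.46 m.
1° of latitude spans 110900 m, so Δφ = -517.46 / 110900 × 3600 = -16.798″.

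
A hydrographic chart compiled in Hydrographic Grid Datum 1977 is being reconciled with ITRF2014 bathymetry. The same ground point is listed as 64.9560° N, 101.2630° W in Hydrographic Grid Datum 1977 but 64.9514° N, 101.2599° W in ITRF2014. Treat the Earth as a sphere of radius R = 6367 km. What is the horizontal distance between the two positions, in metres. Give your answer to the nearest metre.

532 m

Δφ = 64.9514° − 64.9560° = -0.0046°; Δλ = -101.2599° − -101.2630° = +0.0031°.
1° along a meridian = πR/180 = 111125 m.
ΔN = Δφ × 111125 = -511.2 m; ΔE = Δλ × 111125 × cos(64.9560°) = +0.0031 × 111125 × 0.423314 = 145.8 m.
Distance = √(ΔE² + ΔN²) = √(145.8² + (-511.2)²) = 531.6 m.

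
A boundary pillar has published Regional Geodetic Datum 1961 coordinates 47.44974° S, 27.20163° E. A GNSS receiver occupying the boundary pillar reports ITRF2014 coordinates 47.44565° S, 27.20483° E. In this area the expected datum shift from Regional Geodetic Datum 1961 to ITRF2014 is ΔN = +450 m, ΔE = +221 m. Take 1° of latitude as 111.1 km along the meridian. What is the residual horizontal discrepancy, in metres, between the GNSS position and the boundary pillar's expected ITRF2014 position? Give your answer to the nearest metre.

20 m

Observed coordinate differences: Δφ = +0.00409°, Δλ = +0.00320°.
Converting to metres (1° lat = 111100 m, cos φ = 0.676237): observed ΔN = 454.4 m, observed ΔE = 240.4 m.
Subtracting the expected shift leaves a residual of 454.4 − (450) = 4.4 m north and 240.4 − (221) = 19.4 m east.
Residual distance = √(4.4² + 19.4²) = 19.9 m.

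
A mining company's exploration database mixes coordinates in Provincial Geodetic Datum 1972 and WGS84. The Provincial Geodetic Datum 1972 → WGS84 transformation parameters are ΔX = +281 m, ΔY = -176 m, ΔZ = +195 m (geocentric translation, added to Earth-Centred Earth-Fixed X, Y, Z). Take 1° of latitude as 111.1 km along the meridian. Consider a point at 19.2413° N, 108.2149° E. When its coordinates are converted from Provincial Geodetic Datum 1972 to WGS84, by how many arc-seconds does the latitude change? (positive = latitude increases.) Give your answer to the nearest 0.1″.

sin φ = 0.329547, cos φ = 0.944139, sin λ = 0.949891, cos λ = -0.312582.
North component: ΔN = −sin φ cos λ·ΔX − sin φ sin λ·ΔY + cos φ·ΔZ = −(0.329547)(-0.312582)(281) − (0.329547)(0.949891)(-176) + (0.944139)(195) = 268.15 m.
1° of latitude spans 111100 m, so Δφ = 268.15 / 111100 × 3600 = 8.689″.

Δφ = 8.7″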